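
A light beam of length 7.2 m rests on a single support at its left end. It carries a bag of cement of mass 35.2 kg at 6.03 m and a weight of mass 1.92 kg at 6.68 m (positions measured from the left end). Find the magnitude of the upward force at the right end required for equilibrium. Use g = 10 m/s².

F ≈ 313 N

Taking torques about the left end:
Bag of cement: 35.2 × 10 = 352 N down at 6.03 m → arm 6.03 m, τ = 352 × 6.03 = 2123 N·m clockwise.
Weight: 1.92 × 10 = 19.2 N down at 6.68 m → arm 6.68 m, τ = 19.2 × 6.68 = 128.3 N·m clockwise.
Net moment of the loads = 2251 N·m clockwise.
The upward force F acts at the right end, arm 7.2 m, giving F × 7.2 counterclockwise.
Balancing moments: F × 7.2 = 2251, giving F = 2251 / 7.2 = 313 N.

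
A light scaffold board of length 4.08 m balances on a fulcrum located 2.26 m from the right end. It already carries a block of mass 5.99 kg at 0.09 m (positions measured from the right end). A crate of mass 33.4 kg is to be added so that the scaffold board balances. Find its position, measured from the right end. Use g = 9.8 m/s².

x ≈ 2.65 m from the right end

About the fulcrum (at 2.26 m from the right end):
Block: 5.99 × 9.8 = 58.7 N down at 0.09 m → arm 2.17 m, τ = 58.7 × 2.17 = 127.4 N·m clockwise.
Net moment of existing loads = 127.4 N·m clockwise.
The crate weighs 33.4 × 9.8 = 327.3 N and must supply an equal counterclockwise moment, so its lever arm about the fulcrum is 127.4 / 327.3 = 0.389 m.
That puts it at 2.26 + 0.389 = 2.65 m from the right end.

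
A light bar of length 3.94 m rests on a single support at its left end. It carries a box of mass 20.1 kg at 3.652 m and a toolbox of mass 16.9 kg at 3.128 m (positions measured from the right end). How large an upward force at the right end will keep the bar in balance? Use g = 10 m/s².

F ≈ 49.5 N

Choose the left end as the axis so the unknown pivot reaction has zero arm there.
Box: 20.1 × 10 = 201 N down at 3.652 m → arm 0.288 m, τ = 201 × 0.288 = 57.89 N·m clockwise.
Toolbox: 16.9 × 10 = 169 N down at 3.128 m → arm 0.812 m, τ = 169 × 0.812 = 137.2 N·m clockwise.
Net moment of the loads = 195.1 N·m clockwise.
The upward force F acts at the right end, arm 3.94 m, giving F × 3.94 counterclockwise.
Balancing moments: F × 3.94 = 195.1, giving F = 195.1 / 3.94 = 49.5 N.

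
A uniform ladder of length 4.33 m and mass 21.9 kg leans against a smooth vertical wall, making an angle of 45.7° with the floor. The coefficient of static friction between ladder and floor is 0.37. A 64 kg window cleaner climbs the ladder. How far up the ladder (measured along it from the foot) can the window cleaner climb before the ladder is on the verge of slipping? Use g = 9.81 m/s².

d ≈ 1.46 m

Sum moments about the foot of the ladder (the floor normal and friction both act there and drop out).
Ladder weight 21.9×9.81 = 214.8 N acts at 2.165 m along the ladder; its horizontal arm is 2.165·cos45.7° = 1.512 m → τ = 324.8 N·m clockwise.
Window cleaner weight 64×9.81 = 627.8 N at distance d → arm d·cos45.7° → τ = 627.8·d·0.6984 clockwise.
Wall normal N at the top has arm L sinθ = 3.099 m counterclockwise, so Στ = 0 gives N·3.099 = 324.8 + 438.5·d.
ΣFy = 0 ⇒ N_floor = 842.6 N, so the maximum friction is μ_s·N_floor = 0.37×842.6 = 311.8 N. ΣFx = 0 ⇒ N_wall = f, so at the slipping point N = 311.8 N.
Substituting: 311.8×3.099 = 324.8 + 438.5·d ⇒ d = (966.3 − 324.8) / 438.5 = 1.46 m.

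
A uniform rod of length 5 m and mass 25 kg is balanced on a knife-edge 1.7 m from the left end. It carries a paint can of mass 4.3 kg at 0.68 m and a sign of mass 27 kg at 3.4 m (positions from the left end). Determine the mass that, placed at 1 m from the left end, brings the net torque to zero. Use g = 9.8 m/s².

m ≈ 87.9 kg

Take moments about the knife-edge (at 1.7 m from the left end).
Beam weight: 25 × 9.8 = 245 N down at 2.5 m → arm 0.8 m, τ = 245 × 0.8 = 196 N·m clockwise.
Paint can: 4.3 × 9.8 = 42.14 N down at 0.68 m → arm 1.02 m, τ = 42.14 × 1.02 = 42.98 N·m counterclockwise.
Sign: 27 × 9.8 = 264.6 N down at 3.4 m → arm 1.7 m, τ = 264.6 × 1.7 = 449.8 N·m clockwise.
Net moment of known loads = 602.8 N·m clockwise.
An unknown mass m at 1 m has arm 0.7 m; its moment is m·g·0.7 counterclockwise.
Στ = 0 ⇒ m × 9.8 × 0.7 = 602.8 ⇒ m = 602.8 / (9.8 × 0.7) = 87.9 kg.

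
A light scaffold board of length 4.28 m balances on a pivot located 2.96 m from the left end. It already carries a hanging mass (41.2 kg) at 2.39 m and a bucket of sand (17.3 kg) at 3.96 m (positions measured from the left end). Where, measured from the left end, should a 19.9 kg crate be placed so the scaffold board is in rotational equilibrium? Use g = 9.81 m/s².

x ≈ 3.27 m from the left end

About the pivot (at 2.96 m from the left end):
Hanging mass: 41.2 × 9.81 = 404.2 N down at 2.39 m → arm 0.57 m, τ = 404.2 × 0.57 = 230.4 N·m counterclockwise.
Bucket of sand: 17.3 × 9.81 = 169.7 N down at 3.96 m → arm 1 m, τ = 169.7 × 1 = 169.7 N·m clockwise.
Net moment of existing loads = 60.7 N·m counterclockwise.
The crate weighs 19.9 × 9.81 = 195.2 N and must supply an equal clockwise moment, so its lever arm about the pivot is 60.7 / 195.2 = 0.311 m.
That puts it at 2.96 + 0.311 = 3.27 m from the left end.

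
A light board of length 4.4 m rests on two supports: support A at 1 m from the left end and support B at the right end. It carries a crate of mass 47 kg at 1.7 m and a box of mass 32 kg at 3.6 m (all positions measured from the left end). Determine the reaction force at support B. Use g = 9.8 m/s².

Sum moments about support A (its reaction then has zero moment arm).
Crate: 47 × 9.8 = 460.6 N down at 1.7 m → arm 0.7 m, τ = 460.6 × 0.7 = 322.4 N·m clockwise.
Box: 32 × 9.8 = 313.6 N down at 3.6 m → arm 2.6 m, τ = 313.6 × 2.6 = 815.4 N·m clockwise.
Net load moment about support A = 1138 N·m clockwise.
Reaction R at support B is upward at 4.4 m, arm 3.4 m → moment R × 3.4 counterclockwise.
Στ = 0 ⇒ R × 3.4 = 1138 ⇒ R = 335 N.

R_B ≈ 335 N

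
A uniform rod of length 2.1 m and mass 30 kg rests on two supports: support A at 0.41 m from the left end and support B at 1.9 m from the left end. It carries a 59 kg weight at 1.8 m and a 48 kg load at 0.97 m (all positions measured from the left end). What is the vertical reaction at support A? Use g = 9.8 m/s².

R_A ≈ 500 N

About support B:
Beam weight: 30 × 9.8 = 294 N down at 1.05 m → arm 0.85 m, τ = 294 × 0.85 = 249.9 N·m counterclockwise.
Weight: 59 × 9.8 = 578.2 N down at 1.8 m → arm 0.1 m, τ = 578.2 × 0.1 = 57.82 N·m counterclockwise.
Load: 48 × 9.8 = 470.4 N down at 0.97 m → arm 0.93 m, τ = 470.4 × 0.93 = 437.5 N·m counterclockwise.
Net load moment about support B = 745.2 N·m counterclockwise.
Reaction R at support A is upward at 0.41 m, arm 1.49 m → moment R × 1.49 clockwise.
For rotational equilibrium, R × 1.49 = 745.2, so R = 500 N.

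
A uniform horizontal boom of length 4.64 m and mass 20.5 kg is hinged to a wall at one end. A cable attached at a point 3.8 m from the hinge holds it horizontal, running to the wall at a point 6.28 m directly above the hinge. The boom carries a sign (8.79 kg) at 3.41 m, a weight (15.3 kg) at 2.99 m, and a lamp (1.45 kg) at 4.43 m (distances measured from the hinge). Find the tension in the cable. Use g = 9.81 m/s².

T ≈ 391 N

Taking torques about the hinge:
Beam weight: 20.5 × 9.81 = 201.1 N down at 2.32 m → arm 2.32 m, τ = 201.1 × 2.32 = 466.6 N·m clockwise.
Sign: 8.79 × 9.81 = 86.23 N down at 3.41 m → arm 3.41 m, τ = 86.23 × 3.41 = 294 N·m clockwise.
Weight: 15.3 × 9.81 = 150.1 N down at 2.99 m → arm 2.99 m, τ = 150.1 × 2.99 = 448.8 N·m clockwise.
Lamp: 1.45 × 9.81 = 14.22 N down at 4.43 m → arm 4.43 m, τ = 14.22 × 4.43 = 62.99 N·m clockwise.
Total clockwise load moment = 1272 N·m.
The cable tension T acts at 3.8 m; only its component perpendicular to the boom, T sinθ, produces torque. sinθ = h/√(h²+d²) = 6.28/√(6.28²+3.8²) = 0.8556.
For rotational equilibrium, T × 3.8 × 0.8556 = 1272, so T = 1272 / 3.251 = 391 N.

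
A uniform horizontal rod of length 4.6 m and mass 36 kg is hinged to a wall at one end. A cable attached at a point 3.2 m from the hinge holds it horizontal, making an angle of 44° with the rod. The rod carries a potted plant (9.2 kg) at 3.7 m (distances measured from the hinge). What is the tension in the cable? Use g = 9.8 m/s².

Choose the hinge as the axis so the unknown hinge reaction has zero arm there.
Beam weight: 36 × 9.8 = 352.8 N down at 2.3 m → arm 2.3 m, τ = 352.8 × 2.3 = 811.4 N·m clockwise.
Potted plant: 9.2 × 9.8 = 90.16 N down at 3.7 m → arm 3.7 m, τ = 90.16 × 3.7 = 333.6 N·m clockwise.
Total clockwise load moment = 1145 N·m.
The cable tension T acts at 3.2 m; only its component perpendicular to the rod, T sinθ, produces torque. sin 44° = 0.6947.
Setting net torque to zero: T × 3.2 × 0.6947 = 1145 → T = 1145 / 2.223 = 515 N.

T ≈ 515 N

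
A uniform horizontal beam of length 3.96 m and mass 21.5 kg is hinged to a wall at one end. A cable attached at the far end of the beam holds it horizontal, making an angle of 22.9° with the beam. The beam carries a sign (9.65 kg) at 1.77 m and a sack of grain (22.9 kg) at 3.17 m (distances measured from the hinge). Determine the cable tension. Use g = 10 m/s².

Choose the hinge as the axis so the unknown hinge reaction has zero arm there.
Beam weight: 21.5 × 10 = 215 N down at 1.98 m → arm 1.98 m, τ = 215 × 1.98 = 425.7 N·m clockwise.
Sign: 9.65 × 10 = 96.5 N down at 1.77 m → arm 1.77 m, τ = 96.5 × 1.77 = 170.8 N·m clockwise.
Sack of grain: 22.9 × 10 = 229 N down at 3.17 m → arm 3.17 m, τ = 229 × 3.17 = 725.9 N·m clockwise.
Total clockwise load moment = 1322 N·m.
The cable tension T acts at 3.96 m; only its component perpendicular to the beam, T sinθ, produces torque. sin 22.9° = 0.3891.
For rotational equilibrium, T × 3.96 × 0.3891 = 1322, so T = 1322 / 1.541 = 858 N.

T ≈ 858 N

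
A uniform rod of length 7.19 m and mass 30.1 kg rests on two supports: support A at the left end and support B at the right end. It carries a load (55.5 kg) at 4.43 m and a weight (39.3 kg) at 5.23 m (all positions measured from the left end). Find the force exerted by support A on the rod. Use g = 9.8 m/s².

Taking torques about support B:
Beam weight: 30.1 × 9.8 = 295 N down at 3.595 m → arm 3.595 m, τ = 295 × 3.595 = 1061 N·m counterclockwise.
Load: 55.5 × 9.8 = 543.9 N down at 4.43 m → arm 2.76 m, τ = 543.9 × 2.76 = 1501 N·m counterclockwise.
Weight: 39.3 × 9.8 = 385.1 N down at 5.23 m → arm 1.96 m, τ = 385.1 × 1.96 = 754.8 N·m counterclockwise.
Net load moment about support B = 3317 N·m counterclockwise.
Reaction R at support A is upward at 0 m, arm 7.19 m → moment R × 7.19 clockwise.
Balancing moments: R × 7.19 = 3317, giving R = 461 N.

R_A ≈ 461 N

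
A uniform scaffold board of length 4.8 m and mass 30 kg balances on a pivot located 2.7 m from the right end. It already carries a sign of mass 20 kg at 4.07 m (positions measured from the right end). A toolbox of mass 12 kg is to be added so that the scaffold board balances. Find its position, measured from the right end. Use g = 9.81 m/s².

Taking torques about the pivot (at 2.7 m from the right end):
Beam weight: 30 × 9.81 = 294.3 N down at 2.4 m → arm 0.3 m, τ = 294.3 × 0.3 = 88.29 N·m clockwise.
Sign: 20 × 9.81 = 196.2 N down at 4.07 m → arm 1.37 m, τ = 196.2 × 1.37 = 268.8 N·m counterclockwise.
Net moment of existing loads = 180.5 N·m counterclockwise.
The toolbox weighs 12 × 9.81 = 117.7 N and must supply an equal clockwise moment, so its lever arm about the pivot is 180.5 / 117.7 = 1.53 m.
That puts it at 2.7 − 1.53 = 1.17 m from the right end.

x ≈ 1.17 m from the right end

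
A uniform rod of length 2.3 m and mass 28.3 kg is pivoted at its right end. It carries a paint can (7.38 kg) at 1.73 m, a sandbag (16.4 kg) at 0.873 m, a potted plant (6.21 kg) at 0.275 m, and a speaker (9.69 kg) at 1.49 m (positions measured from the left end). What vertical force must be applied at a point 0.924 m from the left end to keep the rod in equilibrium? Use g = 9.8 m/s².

F ≈ 574 N

Taking torques about the right end:
Beam weight: 28.3 × 9.8 = 277.3 N down at 1.15 m → arm 1.15 m, τ = 277.3 × 1.15 = 318.9 N·m counterclockwise.
Paint can: 7.38 × 9.8 = 72.32 N down at 1.73 m → arm 0.57 m, τ = 72.32 × 0.57 = 41.22 N·m counterclockwise.
Sandbag: 16.4 × 9.8 = 160.7 N down at 0.873 m → arm 1.427 m, τ = 160.7 × 1.427 = 229.3 N·m counterclockwise.
Potted plant: 6.21 × 9.8 = 60.86 N down at 0.275 m → arm 2.025 m, τ = 60.86 × 2.025 = 123.2 N·m counterclockwise.
Speaker: 9.69 × 9.8 = 94.96 N down at 1.49 m → arm 0.81 m, τ = 94.96 × 0.81 = 76.92 N·m counterclockwise.
Net moment of the loads = 789.5 N·m counterclockwise.
The upward force F acts at a point 0.924 m from the left end, arm 1.376 m, giving F × 1.376 clockwise.
Setting net torque to zero: F × 1.376 = 789.5 → F = 789.5 / 1.376 = 574 N.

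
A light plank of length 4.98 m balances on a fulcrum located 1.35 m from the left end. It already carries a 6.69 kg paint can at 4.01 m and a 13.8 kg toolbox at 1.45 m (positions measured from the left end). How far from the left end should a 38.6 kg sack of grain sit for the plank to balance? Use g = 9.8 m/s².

About the fulcrum (at 1.35 m from the left end):
Paint can: 6.69 × 9.8 = 65.56 N down at 4.01 m → arm 2.66 m, τ = 65.56 × 2.66 = 174.4 N·m clockwise.
Toolbox: 13.8 × 9.8 = 135.2 N down at 1.45 m → arm 0.1 m, τ = 135.2 × 0.1 = 13.52 N·m clockwise.
Net moment of existing loads = 187.9 N·m clockwise.
The sack of grain weighs 38.6 × 9.8 = 378.3 N and must supply an equal counterclockwise moment, so its lever arm about the fulcrum is 187.9 / 378.3 = 0.497 m.
That puts it at 1.35 − 0.497 = 0.853 m from the left end.

x ≈ 0.853 m from the left end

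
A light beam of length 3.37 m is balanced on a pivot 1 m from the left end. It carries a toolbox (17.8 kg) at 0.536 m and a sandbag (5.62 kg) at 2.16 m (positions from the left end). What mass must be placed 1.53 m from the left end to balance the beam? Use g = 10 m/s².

m ≈ 3.28 kg

Taking torques about the pivot (at 1 m from the left end):
Toolbox: 17.8 × 10 = 178 N down at 0.536 m → arm 0.464 m, τ = 178 × 0.464 = 82.59 N·m counterclockwise.
Sandbag: 5.62 × 10 = 56.2 N down at 2.16 m → arm 1.16 m, τ = 56.2 × 1.16 = 65.19 N·m clockwise.
Net moment of known loads = 17.4 N·m counterclockwise.
An unknown mass m at 1.53 m has arm 0.53 m; its moment is m·g·0.53 clockwise.
Balancing moments: m × 10 × 0.53 = 17.4, giving m = 17.4 / (10 × 0.53) = 3.28 kg.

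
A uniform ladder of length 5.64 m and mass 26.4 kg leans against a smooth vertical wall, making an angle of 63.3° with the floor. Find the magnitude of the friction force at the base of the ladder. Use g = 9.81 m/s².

About the foot of the ladder:
Ladder weight 26.4×9.81 = 259 N acts at 2.82 m along the ladder; its horizontal arm is 2.82·cos63.3° = 1.267 m → τ = 328.2 N·m clockwise.
Wall normal N acts horizontally at the top; its moment arm is the height L sinθ = 5.64·sin63.3° = 5.039 m, counterclockwise.
Στ = 0 ⇒ N × 5.039 = 328.2 ⇒ N = 65.1 N.
ΣFx = 0: friction at the foot balances the wall's push, so f = N_wall = 65.1 N.

f ≈ 65.1 N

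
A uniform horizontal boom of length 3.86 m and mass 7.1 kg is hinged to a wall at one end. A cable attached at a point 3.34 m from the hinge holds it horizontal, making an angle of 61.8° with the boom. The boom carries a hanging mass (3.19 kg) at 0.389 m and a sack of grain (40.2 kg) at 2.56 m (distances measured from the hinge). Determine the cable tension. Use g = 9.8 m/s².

Choose the hinge as the axis so the unknown hinge reaction has zero arm there.
Beam weight: 7.1 × 9.8 = 69.58 N down at 1.93 m → arm 1.93 m, τ = 69.58 × 1.93 = 134.3 N·m clockwise.
Hanging mass: 3.19 × 9.8 = 31.26 N down at 0.389 m → arm 0.389 m, τ = 31.26 × 0.389 = 12.16 N·m clockwise.
Sack of grain: 40.2 × 9.8 = 394 N down at 2.56 m → arm 2.56 m, τ = 394 × 2.56 = 1009 N·m clockwise.
Total clockwise load moment = 1155 N·m.
The cable tension T acts at 3.34 m; only its component perpendicular to the boom, T sinθ, produces torque. sin 61.8° = 0.8813.
Balancing moments: T × 3.34 × 0.8813 = 1155, giving T = 1155 / 2.944 = 392 N.

T ≈ 392 N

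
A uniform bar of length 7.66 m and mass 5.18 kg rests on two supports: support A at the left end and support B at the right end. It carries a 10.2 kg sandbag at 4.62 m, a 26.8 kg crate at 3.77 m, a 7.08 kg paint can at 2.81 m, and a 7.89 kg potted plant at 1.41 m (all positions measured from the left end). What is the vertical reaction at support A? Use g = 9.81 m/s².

R_A ≈ 306 N

About support B:
Beam weight: 5.18 × 9.81 = 50.82 N down at 3.83 m → arm 3.83 m, τ = 50.82 × 3.83 = 194.6 N·m counterclockwise.
Sandbag: 10.2 × 9.81 = 100.1 N down at 4.62 m → arm 3.04 m, τ = 100.1 × 3.04 = 304.3 N·m counterclockwise.
Crate: 26.8 × 9.81 = 262.9 N down at 3.77 m → arm 3.89 m, τ = 262.9 × 3.89 = 1023 N·m counterclockwise.
Paint can: 7.08 × 9.81 = 69.45 N down at 2.81 m → arm 4.85 m, τ = 69.45 × 4.85 = 336.8 N·m counterclockwise.
Potted plant: 7.89 × 9.81 = 77.4 N down at 1.41 m → arm 6.25 m, τ = 77.4 × 6.25 = 483.8 N·m counterclockwise.
Net load moment about support B = 2342 N·m counterclockwise.
Reaction R at support A is upward at 0 m, arm 7.66 m → moment R × 7.66 clockwise.
For rotational equilibrium, R × 7.66 = 2342, so R = 306 N.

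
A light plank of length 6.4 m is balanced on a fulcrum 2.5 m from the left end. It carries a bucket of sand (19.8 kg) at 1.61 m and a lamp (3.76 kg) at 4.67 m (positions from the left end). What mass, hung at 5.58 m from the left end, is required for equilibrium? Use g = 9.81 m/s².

Choose the fulcrum (at 2.5 m from the left end) as the axis so the support reaction has zero arm there.
Bucket of sand: 19.8 × 9.81 = 194.2 N down at 1.61 m → arm 0.89 m, τ = 194.2 × 0.89 = 172.8 N·m counterclockwise.
Lamp: 3.76 × 9.81 = 36.89 N down at 4.67 m → arm 2.17 m, τ = 36.89 × 2.17 = 80.05 N·m clockwise.
Net moment of known loads = 92.75 N·m counterclockwise.
An unknown mass m at 5.58 m has arm 3.08 m; its moment is m·g·3.08 clockwise.
Setting net torque to zero: m × 9.81 × 3.08 = 92.75 → m = 92.75 / (9.81 × 3.08) = 3.07 kg.

m ≈ 3.07 kg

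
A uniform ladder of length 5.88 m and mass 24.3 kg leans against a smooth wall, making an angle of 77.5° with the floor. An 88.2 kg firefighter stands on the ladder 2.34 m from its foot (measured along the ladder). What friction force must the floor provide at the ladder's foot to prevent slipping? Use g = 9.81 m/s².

f ≈ 103 N

Sum moments about the foot of the ladder (the floor normal and friction both act there and drop out).
Ladder weight 24.3×9.81 = 238.4 N acts at 2.94 m along the ladder; its horizontal arm is 2.94·cos77.5° = 0.6363 m → τ = 151.7 N·m clockwise.
Firefighter: 88.2×9.81 = 865.2 N at 2.34 m → arm 0.5065 m → τ = 438.2 N·m clockwise.
Wall normal N acts horizontally at the top; its moment arm is the height L sinθ = 5.88·sin77.5° = 5.741 m, counterclockwise.
Balancing moments: N × 5.741 = 589.9, giving N = 103 N.
ΣFx = 0: friction at the foot balances the wall's push, so f = N_wall = 103 N.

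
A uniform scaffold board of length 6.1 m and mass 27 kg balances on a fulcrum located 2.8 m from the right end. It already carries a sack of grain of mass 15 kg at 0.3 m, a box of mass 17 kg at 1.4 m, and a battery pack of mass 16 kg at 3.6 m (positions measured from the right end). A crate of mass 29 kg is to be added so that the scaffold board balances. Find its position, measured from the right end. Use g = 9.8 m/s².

x ≈ 4.24 m from the right end

Choose the fulcrum (at 2.8 m from the right end) as the axis so the support reaction has zero arm there.
Beam weight: 27 × 9.8 = 264.6 N down at 3.05 m → arm 0.25 m, τ = 264.6 × 0.25 = 66.15 N·m counterclockwise.
Sack of grain: 15 × 9.8 = 147 N down at 0.3 m → arm 2.5 m, τ = 147 × 2.5 = 367.5 N·m clockwise.
Box: 17 × 9.8 = 166.6 N down at 1.4 m → arm 1.4 m, τ = 166.6 × 1.4 = 233.2 N·m clockwise.
Battery pack: 16 × 9.8 = 156.8 N down at 3.6 m → arm 0.8 m, τ = 156.8 × 0.8 = 125.4 N·m counterclockwise.
Net moment of existing loads = 409.1 N·m clockwise.
The crate weighs 29 × 9.8 = 284.2 N and must supply an equal counterclockwise moment, so its lever arm about the fulcrum is 409.1 / 284.2 = 1.44 m.
That puts it at 2.8 + 1.44 = 4.24 m from the right end.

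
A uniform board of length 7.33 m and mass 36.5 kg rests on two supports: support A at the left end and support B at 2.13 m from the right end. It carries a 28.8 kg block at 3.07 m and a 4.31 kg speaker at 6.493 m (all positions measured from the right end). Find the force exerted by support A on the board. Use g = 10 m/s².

R_A ≈ 196 N

Sum moments about support B (its reaction then has zero moment arm).
Beam weight: 36.5 × 10 = 365 N down at 3.665 m → arm 1.535 m, τ = 365 × 1.535 = 560.3 N·m counterclockwise.
Block: 28.8 × 10 = 288 N down at 3.07 m → arm 0.94 m, τ = 288 × 0.94 = 270.7 N·m counterclockwise.
Speaker: 4.31 × 10 = 43.1 N down at 6.493 m → arm 4.363 m, τ = 43.1 × 4.363 = 188 N·m counterclockwise.
Net load moment about support B = 1019 N·m counterclockwise.
Reaction R at support A is upward at 7.33 m, arm 5.2 m → moment R × 5.2 clockwise.
For rotational equilibrium, R × 5.2 = 1019, so R = 196 N.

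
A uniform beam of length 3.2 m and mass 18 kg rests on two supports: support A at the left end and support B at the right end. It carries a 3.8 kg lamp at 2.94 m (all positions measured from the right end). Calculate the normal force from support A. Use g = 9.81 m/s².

Taking torques about support B:
Beam weight: 18 × 9.81 = 176.6 N down at 1.6 m → arm 1.6 m, τ = 176.6 × 1.6 = 282.6 N·m counterclockwise.
Lamp: 3.8 × 9.81 = 37.28 N down at 2.94 m → arm 2.94 m, τ = 37.28 × 2.94 = 109.6 N·m counterclockwise.
Net load moment about support B = 392.2 N·m counterclockwise.
Reaction R at support A is upward at 3.2 m, arm 3.2 m → moment R × 3.2 clockwise.
Balancing moments: R × 3.2 = 392.2, giving R = 123 N.

R_A ≈ 123 N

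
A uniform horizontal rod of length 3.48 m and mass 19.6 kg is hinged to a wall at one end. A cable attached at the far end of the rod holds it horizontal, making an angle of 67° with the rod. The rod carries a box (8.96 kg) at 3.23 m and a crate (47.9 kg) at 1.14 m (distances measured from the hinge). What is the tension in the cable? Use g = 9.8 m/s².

Take moments about the hinge.
Beam weight: 19.6 × 9.8 = 192.1 N down at 1.74 m → arm 1.74 m, τ = 192.1 × 1.74 = 334.3 N·m clockwise.
Box: 8.96 × 9.8 = 87.81 N down at 3.23 m → arm 3.23 m, τ = 87.81 × 3.23 = 283.6 N·m clockwise.
Crate: 47.9 × 9.8 = 469.4 N down at 1.14 m → arm 1.14 m, τ = 469.4 × 1.14 = 535.1 N·m clockwise.
Total clockwise load moment = 1153 N·m.
The cable tension T acts at 3.48 m; only its component perpendicular to the rod, T sinθ, produces torque. sin 67° = 0.9205.
Στ = 0 ⇒ T × 3.48 × 0.9205 = 1153 ⇒ T = 1153 / 3.203 = 360 N.

T ≈ 360 N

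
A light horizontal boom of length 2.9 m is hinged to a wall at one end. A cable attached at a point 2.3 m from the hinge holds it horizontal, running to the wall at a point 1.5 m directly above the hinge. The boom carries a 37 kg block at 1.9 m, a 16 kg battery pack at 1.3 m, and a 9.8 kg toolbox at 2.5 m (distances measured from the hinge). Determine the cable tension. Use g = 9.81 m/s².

T ≈ 903 N

Choose the hinge as the axis so the unknown hinge reaction has zero arm there.
Block: 37 × 9.81 = 363 N down at 1.9 m → arm 1.9 m, τ = 363 × 1.9 = 689.7 N·m clockwise.
Battery pack: 16 × 9.81 = 157 N down at 1.3 m → arm 1.3 m, τ = 157 × 1.3 = 204.1 N·m clockwise.
Toolbox: 9.8 × 9.81 = 96.14 N down at 2.5 m → arm 2.5 m, τ = 96.14 × 2.5 = 240.3 N·m clockwise.
Total clockwise load moment = 1134 N·m.
The cable tension T acts at 2.3 m; only its component perpendicular to the boom, T sinθ, produces torque. sinθ = h/√(h²+d²) = 1.5/√(1.5²+2.3²) = 0.5463.
Balancing moments: T × 2.3 × 0.5463 = 1134, giving T = 1134 / 1.256 = 903 N.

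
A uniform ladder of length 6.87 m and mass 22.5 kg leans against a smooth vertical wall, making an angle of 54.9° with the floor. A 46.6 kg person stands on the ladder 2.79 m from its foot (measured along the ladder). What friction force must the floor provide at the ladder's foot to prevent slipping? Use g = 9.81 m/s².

f ≈ 208 N

About the foot of the ladder:
Ladder weight 22.5×9.81 = 220.7 N acts at 3.435 m along the ladder; its horizontal arm is 3.435·cos54.9° = 1.975 m → τ = 435.9 N·m clockwise.
Person: 46.6×9.81 = 457.1 N at 2.79 m → arm 1.604 m → τ = 733.2 N·m clockwise.
Wall normal N acts horizontally at the top; its moment arm is the height L sinθ = 6.87·sin54.9° = 5.621 m, counterclockwise.
Balancing moments: N × 5.621 = 1169, giving N = 208 N.
ΣFx = 0: friction at the foot balances the wall's push, so f = N_wall = 208 N.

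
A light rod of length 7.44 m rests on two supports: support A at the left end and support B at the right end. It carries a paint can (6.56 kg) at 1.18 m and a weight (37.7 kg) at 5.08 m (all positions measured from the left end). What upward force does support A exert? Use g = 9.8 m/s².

R_A ≈ 171 N

Take moments about support B.
Paint can: 6.56 × 9.8 = 64.29 N down at 1.18 m → arm 6.26 m, τ = 64.29 × 6.26 = 402.5 N·m counterclockwise.
Weight: 37.7 × 9.8 = 369.5 N down at 5.08 m → arm 2.36 m, τ = 369.5 × 2.36 = 872 N·m counterclockwise.
Net load moment about support B = 1274 N·m counterclockwise.
Reaction R at support A is upward at 0 m, arm 7.44 m → moment R × 7.44 clockwise.
For rotational equilibrium, R × 7.44 = 1274, so R = 171 N.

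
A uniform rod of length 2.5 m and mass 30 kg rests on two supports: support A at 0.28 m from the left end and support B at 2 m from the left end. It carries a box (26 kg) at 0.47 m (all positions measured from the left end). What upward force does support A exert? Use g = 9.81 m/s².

Choose support B as the axis so its reaction then has zero moment arm.
Beam weight: 30 × 9.81 = 294.3 N down at 1.25 m → arm 0.75 m, τ = 294.3 × 0.75 = 220.7 N·m counterclockwise.
Box: 26 × 9.81 = 255.1 N down at 0.47 m → arm 1.53 m, τ = 255.1 × 1.53 = 390.3 N·m counterclockwise.
Net load moment about support B = 611 N·m counterclockwise.
Reaction R at support A is upward at 0.28 m, arm 1.72 m → moment R × 1.72 clockwise.
Setting net torque to zero: R × 1.72 = 611 → R = 355 N.

R_A ≈ 355 N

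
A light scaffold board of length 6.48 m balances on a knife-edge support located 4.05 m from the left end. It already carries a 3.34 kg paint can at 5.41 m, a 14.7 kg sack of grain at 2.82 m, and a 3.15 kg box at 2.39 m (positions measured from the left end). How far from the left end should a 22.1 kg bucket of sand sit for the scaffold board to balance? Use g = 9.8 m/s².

About the knife-edge support (at 4.05 m from the left end):
Paint can: 3.34 × 9.8 = 32.73 N down at 5.41 m → arm 1.36 m, τ = 32.73 × 1.36 = 44.51 N·m clockwise.
Sack of grain: 14.7 × 9.8 = 144.1 N down at 2.82 m → arm 1.23 m, τ = 144.1 × 1.23 = 177.2 N·m counterclockwise.
Box: 3.15 × 9.8 = 30.87 N down at 2.39 m → arm 1.66 m, τ = 30.87 × 1.66 = 51.24 N·m counterclockwise.
Net moment of existing loads = 183.9 N·m counterclockwise.
The bucket of sand weighs 22.1 × 9.8 = 216.6 N and must supply an equal clockwise moment, so its lever arm about the knife-edge support is 183.9 / 216.6 = 0.849 m.
That puts it at 4.05 + 0.849 = 4.9 m from the left end.

x ≈ 4.9 m from the left end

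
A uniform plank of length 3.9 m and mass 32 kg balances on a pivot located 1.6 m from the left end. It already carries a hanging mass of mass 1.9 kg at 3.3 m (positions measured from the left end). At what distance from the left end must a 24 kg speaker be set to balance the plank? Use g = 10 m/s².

x ≈ 0.999 m from the left end

About the pivot (at 1.6 m from the left end):
Beam weight: 32 × 10 = 320 N down at 1.95 m → arm 0.35 m, τ = 320 × 0.35 = 112 N·m clockwise.
Hanging mass: 1.9 × 10 = 19 N down at 3.3 m → arm 1.7 m, τ = 19 × 1.7 = 32.3 N·m clockwise.
Net moment of existing loads = 144.3 N·m clockwise.
The speaker weighs 24 × 10 = 240 N and must supply an equal counterclockwise moment, so its lever arm about the pivot is 144.3 / 240 = 0.601 m.
That puts it at 1.6 − 0.601 = 0.999 m from the left end.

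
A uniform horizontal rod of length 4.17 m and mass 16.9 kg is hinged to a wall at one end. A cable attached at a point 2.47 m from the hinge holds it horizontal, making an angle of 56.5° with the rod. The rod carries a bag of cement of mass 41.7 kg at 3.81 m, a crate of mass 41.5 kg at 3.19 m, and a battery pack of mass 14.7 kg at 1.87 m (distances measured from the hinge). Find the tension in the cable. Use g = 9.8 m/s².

T ≈ 1680 N

About the hinge:
Beam weight: 16.9 × 9.8 = 165.6 N down at 2.085 m → arm 2.085 m, τ = 165.6 × 2.085 = 345.3 N·m clockwise.
Bag of cement: 41.7 × 9.8 = 408.7 N down at 3.81 m → arm 3.81 m, τ = 408.7 × 3.81 = 1557 N·m clockwise.
Crate: 41.5 × 9.8 = 406.7 N down at 3.19 m → arm 3.19 m, τ = 406.7 × 3.19 = 1297 N·m clockwise.
Battery pack: 14.7 × 9.8 = 144.1 N down at 1.87 m → arm 1.87 m, τ = 144.1 × 1.87 = 269.5 N·m clockwise.
Total clockwise load moment = 3469 N·m.
The cable tension T acts at 2.47 m; only its component perpendicular to the rod, T sinθ, produces torque. sin 56.5° = 0.8339.
For rotational equilibrium, T × 2.47 × 0.8339 = 3469, so T = 3469 / 2.06 = 1680 N.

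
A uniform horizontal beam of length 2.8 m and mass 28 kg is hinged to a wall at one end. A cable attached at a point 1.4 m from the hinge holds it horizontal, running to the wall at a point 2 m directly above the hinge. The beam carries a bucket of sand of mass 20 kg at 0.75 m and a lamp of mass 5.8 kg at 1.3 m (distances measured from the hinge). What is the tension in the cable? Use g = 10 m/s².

T ≈ 538 N

About the hinge:
Beam weight: 28 × 10 = 280 N down at 1.4 m → arm 1.4 m, τ = 280 × 1.4 = 392 N·m clockwise.
Bucket of sand: 20 × 10 = 200 N down at 0.75 m → arm 0.75 m, τ = 200 × 0.75 = 150 N·m clockwise.
Lamp: 5.8 × 10 = 58 N down at 1.3 m → arm 1.3 m, τ = 58 × 1.3 = 75.4 N·m clockwise.
Total clockwise load moment = 617.4 N·m.
The cable tension T acts at 1.4 m; only its component perpendicular to the beam, T sinθ, produces torque. sinθ = h/√(h²+d²) = 2/√(2²+1.4²) = 0.8192.
Setting net torque to zero: T × 1.4 × 0.8192 = 617.4 → T = 617.4 / 1.147 = 538 N.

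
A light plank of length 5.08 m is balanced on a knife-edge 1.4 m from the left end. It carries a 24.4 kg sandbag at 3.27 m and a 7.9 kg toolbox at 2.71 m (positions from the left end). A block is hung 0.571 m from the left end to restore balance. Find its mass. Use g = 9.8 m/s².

m ≈ 67.5 kg

Take moments about the knife-edge (at 1.4 m from the left end).
Sandbag: 24.4 × 9.8 = 239.1 N down at 3.27 m → arm 1.87 m, τ = 239.1 × 1.87 = 447.1 N·m clockwise.
Toolbox: 7.9 × 9.8 = 77.42 N down at 2.71 m → arm 1.31 m, τ = 77.42 × 1.31 = 101.4 N·m clockwise.
Net moment of known loads = 548.5 N·m clockwise.
An unknown mass m at 0.571 m has arm 0.829 m; its moment is m·g·0.829 counterclockwise.
For rotational equilibrium, m × 9.8 × 0.829 = 548.5, so m = 548.5 / (9.8 × 0.829) = 67.5 kg.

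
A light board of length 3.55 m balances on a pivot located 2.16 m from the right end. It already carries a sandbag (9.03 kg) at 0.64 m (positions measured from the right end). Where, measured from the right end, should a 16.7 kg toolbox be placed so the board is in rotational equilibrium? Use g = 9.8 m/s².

Take moments about the pivot (at 2.16 m from the right end).
Sandbag: 9.03 × 9.8 = 88.49 N down at 0.64 m → arm 1.52 m, τ = 88.49 × 1.52 = 134.5 N·m clockwise.
Net moment of existing loads = 134.5 N·m clockwise.
The toolbox weighs 16.7 × 9.8 = 163.7 N and must supply an equal counterclockwise moment, so its lever arm about the pivot is 134.5 / 163.7 = 0.822 m.
That puts it at 2.16 + 0.822 = 2.98 m from the right end.

x ≈ 2.98 m from the right end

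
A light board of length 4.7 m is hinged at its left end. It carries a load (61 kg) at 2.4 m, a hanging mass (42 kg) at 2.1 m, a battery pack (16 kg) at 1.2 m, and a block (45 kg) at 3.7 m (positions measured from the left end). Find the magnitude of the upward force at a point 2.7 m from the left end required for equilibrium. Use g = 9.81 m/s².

Taking torques about the left end:
Load: 61 × 9.81 = 598.4 N down at 2.4 m → arm 2.4 m, τ = 598.4 × 2.4 = 1436 N·m clockwise.
Hanging mass: 42 × 9.81 = 412 N down at 2.1 m → arm 2.1 m, τ = 412 × 2.1 = 865.2 N·m clockwise.
Battery pack: 16 × 9.81 = 157 N down at 1.2 m → arm 1.2 m, τ = 157 × 1.2 = 188.4 N·m clockwise.
Block: 45 × 9.81 = 441.5 N down at 3.7 m → arm 3.7 m, τ = 441.5 × 3.7 = 1634 N·m clockwise.
Net moment of the loads = 4124 N·m clockwise.
The upward force F acts at a point 2.7 m from the left end, arm 2.7 m, giving F × 2.7 counterclockwise.
Balancing moments: F × 2.7 = 4124, giving F = 4124 / 2.7 = 1530 N.

F ≈ 1530 N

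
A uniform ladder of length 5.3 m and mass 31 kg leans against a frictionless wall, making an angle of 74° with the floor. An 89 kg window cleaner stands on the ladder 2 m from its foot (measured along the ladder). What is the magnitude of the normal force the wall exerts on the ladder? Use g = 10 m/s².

About the foot of the ladder:
Ladder weight 31×10 = 310 N acts at 2.65 m along the ladder; its horizontal arm is 2.65·cos74° = 0.7304 m → τ = 226.4 N·m clockwise.
Window cleaner: 89×10 = 890 N at 2 m → arm 0.5513 m → τ = 490.7 N·m clockwise.
Wall normal N acts horizontally at the top; its moment arm is the height L sinθ = 5.3·sin74° = 5.095 m, counterclockwise.
For rotational equilibrium, N × 5.095 = 717.1, so N = 141 N.

N_wall ≈ 141 N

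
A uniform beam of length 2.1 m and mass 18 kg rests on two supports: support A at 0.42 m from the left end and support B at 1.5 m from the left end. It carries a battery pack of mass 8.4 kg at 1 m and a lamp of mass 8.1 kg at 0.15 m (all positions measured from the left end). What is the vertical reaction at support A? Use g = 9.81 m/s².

Take moments about support B.
Beam weight: 18 × 9.81 = 176.6 N down at 1.05 m → arm 0.45 m, τ = 176.6 × 0.45 = 79.47 N·m counterclockwise.
Battery pack: 8.4 × 9.81 = 82.4 N down at 1 m → arm 0.5 m, τ = 82.4 × 0.5 = 41.2 N·m counterclockwise.
Lamp: 8.1 × 9.81 = 79.46 N down at 0.15 m → arm 1.35 m, τ = 79.46 × 1.35 = 107.3 N·m counterclockwise.
Net load moment about support B = 228 N·m counterclockwise.
Reaction R at support A is upward at 0.42 m, arm 1.08 m → moment R × 1.08 clockwise.
Setting net torque to zero: R × 1.08 = 228 → R = 211 N.

R_A ≈ 211 N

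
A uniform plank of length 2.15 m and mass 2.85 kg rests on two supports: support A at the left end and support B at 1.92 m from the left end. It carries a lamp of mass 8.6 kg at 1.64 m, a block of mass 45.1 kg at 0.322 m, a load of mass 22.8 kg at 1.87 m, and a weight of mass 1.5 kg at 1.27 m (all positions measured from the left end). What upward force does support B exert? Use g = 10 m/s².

Take moments about support A.
Beam weight: 2.85 × 10 = 28.5 N down at 1.075 m → arm 1.075 m, τ = 28.5 × 1.075 = 30.64 N·m clockwise.
Lamp: 8.6 × 10 = 86 N down at 1.64 m → arm 1.64 m, τ = 86 × 1.64 = 141 N·m clockwise.
Block: 45.1 × 10 = 451 N down at 0.322 m → arm 0.322 m, τ = 451 × 0.322 = 145.2 N·m clockwise.
Load: 22.8 × 10 = 228 N down at 1.87 m → arm 1.87 m, τ = 228 × 1.87 = 426.4 N·m clockwise.
Weight: 1.5 × 10 = 15 N down at 1.27 m → arm 1.27 m, τ = 15 × 1.27 = 19.05 N·m clockwise.
Net load moment about support A = 762.3 N·m clockwise.
Reaction R at support B is upward at 1.92 m, arm 1.92 m → moment R × 1.92 counterclockwise.
For rotational equilibrium, R × 1.92 = 762.3, so R = 397 N.

R_B ≈ 397 N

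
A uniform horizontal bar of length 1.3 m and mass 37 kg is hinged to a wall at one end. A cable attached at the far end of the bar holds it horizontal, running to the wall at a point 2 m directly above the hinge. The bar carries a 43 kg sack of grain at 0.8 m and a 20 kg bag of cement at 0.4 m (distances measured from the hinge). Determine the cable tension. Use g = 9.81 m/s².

Take moments about the hinge.
Beam weight: 37 × 9.81 = 363 N down at 0.65 m → arm 0.65 m, τ = 363 × 0.65 = 236 N·m clockwise.
Sack of grain: 43 × 9.81 = 421.8 N down at 0.8 m → arm 0.8 m, τ = 421.8 × 0.8 = 337.4 N·m clockwise.
Bag of cement: 20 × 9.81 = 196.2 N down at 0.4 m → arm 0.4 m, τ = 196.2 × 0.4 = 78.48 N·m clockwise.
Total clockwise load moment = 651.9 N·m.
The cable tension T acts at 1.3 m; only its component perpendicular to the bar, T sinθ, produces torque. sinθ = h/√(h²+d²) = 2/√(2²+1.3²) = 0.8384.
For rotational equilibrium, T × 1.3 × 0.8384 = 651.9, so T = 651.9 / 1.09 = 598 N.

T ≈ 598 N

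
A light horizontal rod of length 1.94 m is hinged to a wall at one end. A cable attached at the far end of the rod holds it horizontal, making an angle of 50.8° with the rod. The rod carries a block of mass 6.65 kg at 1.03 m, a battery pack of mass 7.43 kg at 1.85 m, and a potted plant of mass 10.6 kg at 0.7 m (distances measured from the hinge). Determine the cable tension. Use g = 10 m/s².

T ≈ 186 N

Taking torques about the hinge:
Block: 6.65 × 10 = 66.5 N down at 1.03 m → arm 1.03 m, τ = 66.5 × 1.03 = 68.5 N·m clockwise.
Battery pack: 7.43 × 10 = 74.3 N down at 1.85 m → arm 1.85 m, τ = 74.3 × 1.85 = 137.5 N·m clockwise.
Potted plant: 10.6 × 10 = 106 N down at 0.7 m → arm 0.7 m, τ = 106 × 0.7 = 74.2 N·m clockwise.
Total clockwise load moment = 280.2 N·m.
The cable tension T acts at 1.94 m; only its component perpendicular to the rod, T sinθ, produces torque. sin 50.8° = 0.7749.
Balancing moments: T × 1.94 × 0.7749 = 280.2, giving T = 280.2 / 1.503 = 186 N.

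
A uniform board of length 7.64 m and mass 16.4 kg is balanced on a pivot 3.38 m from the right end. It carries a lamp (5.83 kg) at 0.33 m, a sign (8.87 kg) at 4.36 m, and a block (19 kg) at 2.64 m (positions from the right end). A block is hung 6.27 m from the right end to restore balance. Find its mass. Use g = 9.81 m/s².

m ≈ 5.51 kg

Taking torques about the pivot (at 3.38 m from the right end):
Beam weight: 16.4 × 9.81 = 160.9 N down at 3.82 m → arm 0.44 m, τ = 160.9 × 0.44 = 70.8 N·m counterclockwise.
Lamp: 5.83 × 9.81 = 57.19 N down at 0.33 m → arm 3.05 m, τ = 57.19 × 3.05 = 174.4 N·m clockwise.
Sign: 8.87 × 9.81 = 87.01 N down at 4.36 m → arm 0.98 m, τ = 87.01 × 0.98 = 85.27 N·m counterclockwise.
Block: 19 × 9.81 = 186.4 N down at 2.64 m → arm 0.74 m, τ = 186.4 × 0.74 = 137.9 N·m clockwise.
Net moment of known loads = 156.2 N·m clockwise.
An unknown mass m at 6.27 m has arm 2.89 m; its moment is m·g·2.89 counterclockwise.
Balancing moments: m × 9.81 × 2.89 = 156.2, giving m = 156.2 / (9.81 × 2.89) = 5.51 kg.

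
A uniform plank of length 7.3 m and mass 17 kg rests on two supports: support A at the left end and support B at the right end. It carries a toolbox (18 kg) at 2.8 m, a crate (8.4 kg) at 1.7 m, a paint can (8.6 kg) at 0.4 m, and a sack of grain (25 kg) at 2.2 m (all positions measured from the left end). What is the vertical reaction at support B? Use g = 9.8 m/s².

Take moments about support A.
Beam weight: 17 × 9.8 = 166.6 N down at 3.65 m → arm 3.65 m, τ = 166.6 × 3.65 = 608.1 N·m clockwise.
Toolbox: 18 × 9.8 = 176.4 N down at 2.8 m → arm 2.8 m, τ = 176.4 × 2.8 = 493.9 N·m clockwise.
Crate: 8.4 × 9.8 = 82.32 N down at 1.7 m → arm 1.7 m, τ = 82.32 × 1.7 = 139.9 N·m clockwise.
Paint can: 8.6 × 9.8 = 84.28 N down at 0.4 m → arm 0.4 m, τ = 84.28 × 0.4 = 33.71 N·m clockwise.
Sack of grain: 25 × 9.8 = 245 N down at 2.2 m → arm 2.2 m, τ = 245 × 2.2 = 539 N·m clockwise.
Net load moment about support A = 1815 N·m clockwise.
Reaction R at support B is upward at 7.3 m, arm 7.3 m → moment R × 7.3 counterclockwise.
For rotational equilibrium, R × 7.3 = 1815, so R = 249 N.

R_B ≈ 249 N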